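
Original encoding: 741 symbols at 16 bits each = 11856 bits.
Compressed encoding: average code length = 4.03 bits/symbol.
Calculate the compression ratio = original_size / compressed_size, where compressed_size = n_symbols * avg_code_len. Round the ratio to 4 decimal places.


original_size = n_symbols * orig_bits = 741 * 16 = 11856 bits
compressed_size = n_symbols * avg_code_len = 741 * 4.03 = 2986.23 bits
ratio = original_size / compressed_size = 11856 / 2986.23 = 3.9702

Compression ratio = 3.9702


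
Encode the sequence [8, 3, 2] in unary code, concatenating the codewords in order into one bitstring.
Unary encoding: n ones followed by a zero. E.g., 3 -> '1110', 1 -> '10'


Encode each number as n ones followed by a terminating 0:
  8 -> 111111110 (9 bits)
  3 -> 1110 (4 bits)
  2 -> 110 (3 bits)
Total length = 9 + 4 + 3 = 16 bits.

Unary([8, 3, 2]) = 1111111101110110 (16 bits)


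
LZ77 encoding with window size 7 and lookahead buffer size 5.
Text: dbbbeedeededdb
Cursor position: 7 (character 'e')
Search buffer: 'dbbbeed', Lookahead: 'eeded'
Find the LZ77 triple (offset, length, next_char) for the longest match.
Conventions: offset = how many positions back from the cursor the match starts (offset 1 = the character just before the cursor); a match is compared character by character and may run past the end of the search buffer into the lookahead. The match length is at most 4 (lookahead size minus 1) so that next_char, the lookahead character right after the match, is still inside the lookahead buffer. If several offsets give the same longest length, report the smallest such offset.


Try each offset into the search buffer:
  offset=1 (pos 6, char 'd'): match length 0
  offset=2 (pos 5, char 'e'): match length 1
  offset=3 (pos 4, char 'e'): match length 4
  offset=4 (pos 3, char 'b'): match length 0
  offset=5 (pos 2, char 'b'): match length 0
  offset=6 (pos 1, char 'b'): match length 0
  offset=7 (pos 0, char 'd'): match length 0
Longest match has length 4 at offset 3.
next_char = character at position 7 + 4 = 11 -> 'd'

Best match: offset=3, length=4 (matching 'eede' starting at position 4)
LZ77 triple: (3, 4, 'd')


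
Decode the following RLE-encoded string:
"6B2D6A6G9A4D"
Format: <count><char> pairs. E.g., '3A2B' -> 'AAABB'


Expanding each <count><char> pair:
  6B -> 'BBBBBB'
  2D -> 'DD'
  6A -> 'AAAAAA'
  6G -> 'GGGGGG'
  9A -> 'AAAAAAAAA'
  4D -> 'DDDD'

Decoded = BBBBBBDDAAAAAAGGGGGGAAAAAAAAADDDD


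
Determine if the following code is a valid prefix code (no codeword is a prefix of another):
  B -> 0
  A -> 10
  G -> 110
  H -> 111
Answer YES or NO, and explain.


Checking each pair (does one codeword prefix another?):
  B='0' vs A='10': no prefix
  B='0' vs G='110': no prefix
  B='0' vs H='111': no prefix
  A='10' vs B='0': no prefix
  A='10' vs G='110': no prefix
  A='10' vs H='111': no prefix
  G='110' vs B='0': no prefix
  G='110' vs A='10': no prefix
  G='110' vs H='111': no prefix
  H='111' vs B='0': no prefix
  H='111' vs A='10': no prefix
  H='111' vs G='110': no prefix
No violation found over all pairs.

YES -- this is a valid prefix code. No codeword is a prefix of any other codeword.


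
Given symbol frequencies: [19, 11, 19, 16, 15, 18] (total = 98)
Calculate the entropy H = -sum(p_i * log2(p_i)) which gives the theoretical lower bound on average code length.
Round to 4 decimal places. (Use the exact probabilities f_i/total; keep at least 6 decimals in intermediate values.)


Per-symbol terms -p_i * log2(p_i) with p_i = f_i/98:
  p = 19/98 = 0.193878: log2(p) = -2.366782, -p*log2(p) = 0.458866
  p = 11/98 = 0.112245: log2(p) = -3.155278, -p*log2(p) = 0.354164
  p = 19/98 = 0.193878: log2(p) = -2.366782, -p*log2(p) = 0.458866
  p = 16/98 = 0.163265: log2(p) = -2.614710, -p*log2(p) = 0.426891
  p = 15/98 = 0.153061: log2(p) = -2.707819, -p*log2(p) = 0.414462
  p = 18/98 = 0.183673: log2(p) = -2.444785, -p*log2(p) = 0.449042
H = 0.458866 + 0.354164 + 0.458866 + 0.426891 + 0.414462 + 0.449042 = 2.562291

H = 2.5623 bits/symbol


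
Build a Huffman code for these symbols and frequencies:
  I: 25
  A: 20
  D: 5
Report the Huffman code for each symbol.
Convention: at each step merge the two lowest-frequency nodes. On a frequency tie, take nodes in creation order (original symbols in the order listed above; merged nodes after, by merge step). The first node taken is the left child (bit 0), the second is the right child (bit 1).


Huffman tree construction:
Step 1: Merge D(5) + A(20) = 25
Step 2: Merge I(25) + (D+A)(25) = 50
Read each symbol's code off the tree from the root (left child = 0, right child = 1).

Codes:
  I: 0 (length 1)
  A: 11 (length 2)
  D: 10 (length 2)
Average code length: 75/50 = 1.5000 bits/symbol


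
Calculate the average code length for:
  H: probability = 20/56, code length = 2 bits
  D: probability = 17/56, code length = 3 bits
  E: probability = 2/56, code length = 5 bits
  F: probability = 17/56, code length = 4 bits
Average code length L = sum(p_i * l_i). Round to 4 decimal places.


Weighted contributions p_i * l_i:
  H: (20/56) * 2 = 40/56
  D: (17/56) * 3 = 51/56
  E: (2/56) * 5 = 10/56
  F: (17/56) * 4 = 68/56
Sum = (40 + 51 + 10 + 68)/56 = 169/56

L = 169/56 = 3.0179 bits/symbol


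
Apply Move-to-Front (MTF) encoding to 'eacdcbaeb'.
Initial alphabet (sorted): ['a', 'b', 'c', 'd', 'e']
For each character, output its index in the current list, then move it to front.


MTF encoding:
'e': index 4 in ['a', 'b', 'c', 'd', 'e'] -> ['e', 'a', 'b', 'c', 'd']
'a': index 1 in ['e', 'a', 'b', 'c', 'd'] -> ['a', 'e', 'b', 'c', 'd']
'c': index 3 in ['a', 'e', 'b', 'c', 'd'] -> ['c', 'a', 'e', 'b', 'd']
'd': index 4 in ['c', 'a', 'e', 'b', 'd'] -> ['d', 'c', 'a', 'e', 'b']
'c': index 1 in ['d', 'c', 'a', 'e', 'b'] -> ['c', 'd', 'a', 'e', 'b']
'b': index 4 in ['c', 'd', 'a', 'e', 'b'] -> ['b', 'c', 'd', 'a', 'e']
'a': index 3 in ['b', 'c', 'd', 'a', 'e'] -> ['a', 'b', 'c', 'd', 'e']
'e': index 4 in ['a', 'b', 'c', 'd', 'e'] -> ['e', 'a', 'b', 'c', 'd']
'b': index 2 in ['e', 'a', 'b', 'c', 'd'] -> ['b', 'e', 'a', 'c', 'd']


Output: [4, 1, 3, 4, 1, 4, 3, 4, 2]


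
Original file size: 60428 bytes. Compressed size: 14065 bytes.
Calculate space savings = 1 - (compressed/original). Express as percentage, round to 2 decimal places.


ratio = compressed/original = 14065/60428 = 0.232756
savings = 1 - ratio = 1 - 0.232756 = 0.767244
as a percentage: 0.767244 * 100 = 76.72%

Space savings = 1 - 14065/60428 = 76.72%


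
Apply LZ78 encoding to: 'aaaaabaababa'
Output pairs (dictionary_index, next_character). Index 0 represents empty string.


LZ78 encoding steps:
Dictionary: {0: ''}
Step 1: w='' (idx 0), next='a' -> output (0, 'a'), add 'a' as idx 1
Step 2: w='a' (idx 1), next='a' -> output (1, 'a'), add 'aa' as idx 2
Step 3: w='aa' (idx 2), next='b' -> output (2, 'b'), add 'aab' as idx 3
Step 4: w='aab' (idx 3), next='a' -> output (3, 'a'), add 'aaba' as idx 4
Step 5: w='' (idx 0), next='b' -> output (0, 'b'), add 'b' as idx 5
Step 6: w='a' (idx 1), end of input -> output (1, '')


Encoded: [(0, 'a'), (1, 'a'), (2, 'b'), (3, 'a'), (0, 'b'), (1, '')]


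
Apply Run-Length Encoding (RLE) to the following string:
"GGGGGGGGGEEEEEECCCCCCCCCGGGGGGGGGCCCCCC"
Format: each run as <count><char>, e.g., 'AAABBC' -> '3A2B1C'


Scanning runs left to right:
  i=0: run of 'G' x 9 -> '9G'
  i=9: run of 'E' x 6 -> '6E'
  i=15: run of 'C' x 9 -> '9C'
  i=24: run of 'G' x 9 -> '9G'
  i=33: run of 'C' x 6 -> '6C'

RLE = 9G6E9C9G6C


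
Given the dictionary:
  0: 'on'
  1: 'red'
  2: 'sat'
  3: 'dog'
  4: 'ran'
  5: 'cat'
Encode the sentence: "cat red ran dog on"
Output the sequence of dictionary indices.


Look up each word in the dictionary:
  'cat' -> 5
  'red' -> 1
  'ran' -> 4
  'dog' -> 3
  'on' -> 0

Encoded: [5, 1, 4, 3, 0]


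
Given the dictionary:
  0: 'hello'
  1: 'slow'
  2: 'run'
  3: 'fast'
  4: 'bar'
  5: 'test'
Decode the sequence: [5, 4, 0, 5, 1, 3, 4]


Look up each index in the dictionary:
  5 -> 'test'
  4 -> 'bar'
  0 -> 'hello'
  5 -> 'test'
  1 -> 'slow'
  3 -> 'fast'
  4 -> 'bar'

Decoded: "test bar hello test slow fast bar"


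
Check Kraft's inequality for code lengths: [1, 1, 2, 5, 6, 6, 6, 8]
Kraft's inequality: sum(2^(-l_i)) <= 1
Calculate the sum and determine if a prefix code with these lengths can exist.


Sum = 2^(-1) + 2^(-1) + 2^(-2) + 2^(-5) + 2^(-6) + 2^(-6) + 2^(-6) + 2^(-8)
    = 0.5 + 0.5 + 0.25 + 0.03125 + 0.015625 + 0.015625 + 0.015625 + 0.00390625
    = 341/256 = 1.33203125
Since 1.33203125 > 1, Kraft's inequality is NOT satisfied.
A prefix code with these lengths CANNOT exist.

Kraft sum = 1.33203125. Not satisfied.


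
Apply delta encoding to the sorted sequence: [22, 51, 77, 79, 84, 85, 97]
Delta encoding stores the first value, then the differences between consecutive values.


First value: 22
Deltas:
  51 - 22 = 29
  77 - 51 = 26
  79 - 77 = 2
  84 - 79 = 5
  85 - 84 = 1
  97 - 85 = 12


Delta encoded: [22, 29, 26, 2, 5, 1, 12]


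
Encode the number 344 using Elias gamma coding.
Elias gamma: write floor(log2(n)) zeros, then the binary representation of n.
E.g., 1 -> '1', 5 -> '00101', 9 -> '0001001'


num_bits = floor(log2(344)) + 1 = 9
leading_zeros = num_bits - 1 = 8
binary(344) = 101011000

Elias gamma(344) = '00000000' + '101011000' = 00000000101011000 (17 bits)


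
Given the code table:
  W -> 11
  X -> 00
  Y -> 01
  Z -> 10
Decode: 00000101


Decoding:
00 -> X
00 -> X
01 -> Y
01 -> Y


Result: XXYY


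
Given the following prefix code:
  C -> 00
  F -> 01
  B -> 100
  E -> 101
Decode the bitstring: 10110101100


Decoding step by step:
Bits 101 -> E
Bits 101 -> E
Bits 01 -> F
Bits 100 -> B


Decoded message: EEFB


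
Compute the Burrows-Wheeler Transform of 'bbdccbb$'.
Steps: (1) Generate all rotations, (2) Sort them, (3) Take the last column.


Rotations (sorted):
  0: $bbdccbb -> last char: b
  1: b$bbdccb -> last char: b
  2: bb$bbdcc -> last char: c
  3: bbdccbb$ -> last char: $
  4: bdccbb$b -> last char: b
  5: cbb$bbdc -> last char: c
  6: ccbb$bbd -> last char: d
  7: dccbb$bb -> last char: b


BWT = bbc$bcdb


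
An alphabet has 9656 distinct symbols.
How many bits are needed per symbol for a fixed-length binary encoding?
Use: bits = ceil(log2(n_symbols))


log2(9656) = 13.2372
Bracket: 2^13 = 8192 < 9656 <= 2^14 = 16384
So ceil(log2(9656)) = 14

bits = ceil(log2(9656)) = ceil(13.2372) = 14 bits


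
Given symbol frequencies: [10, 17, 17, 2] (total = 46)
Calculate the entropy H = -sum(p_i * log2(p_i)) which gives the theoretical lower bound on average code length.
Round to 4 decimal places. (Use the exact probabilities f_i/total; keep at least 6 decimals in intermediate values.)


Per-symbol terms -p_i * log2(p_i) with p_i = f_i/46:
  p = 10/46 = 0.217391: log2(p) = -2.201634, -p*log2(p) = 0.478616
  p = 17/46 = 0.369565: log2(p) = -1.436099, -p*log2(p) = 0.530732
  p = 17/46 = 0.369565: log2(p) = -1.436099, -p*log2(p) = 0.530732
  p = 2/46 = 0.043478: log2(p) = -4.523562, -p*log2(p) = 0.196677
H = 0.478616 + 0.530732 + 0.530732 + 0.196677 = 1.736757

H = 1.7368 bits/symbol


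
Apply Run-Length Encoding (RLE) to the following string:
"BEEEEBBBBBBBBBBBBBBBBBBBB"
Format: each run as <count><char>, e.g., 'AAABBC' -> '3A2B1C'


Scanning runs left to right:
  i=0: run of 'B' x 1 -> '1B'
  i=1: run of 'E' x 4 -> '4E'
  i=5: run of 'B' x 20 -> '20B'

RLE = 1B4E20B


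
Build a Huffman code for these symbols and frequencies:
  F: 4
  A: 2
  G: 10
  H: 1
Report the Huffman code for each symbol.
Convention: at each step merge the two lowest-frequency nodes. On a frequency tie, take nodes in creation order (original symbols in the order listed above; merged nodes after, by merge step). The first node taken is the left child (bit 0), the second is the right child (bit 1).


Huffman tree construction:
Step 1: Merge H(1) + A(2) = 3
Step 2: Merge (H+A)(3) + F(4) = 7
Step 3: Merge ((H+A)+F)(7) + G(10) = 17
Read each symbol's code off the tree from the root (left child = 0, right child = 1).

Codes:
  F: 01 (length 2)
  A: 001 (length 3)
  G: 1 (length 1)
  H: 000 (length 3)
Average code length: 27/17 = 1.5882 bits/symbol


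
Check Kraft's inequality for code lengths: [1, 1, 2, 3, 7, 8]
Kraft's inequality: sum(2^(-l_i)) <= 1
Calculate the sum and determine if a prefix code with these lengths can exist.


Sum = 2^(-1) + 2^(-1) + 2^(-2) + 2^(-3) + 2^(-7) + 2^(-8)
    = 0.5 + 0.5 + 0.25 + 0.125 + 0.0078125 + 0.00390625
    = 355/256 = 1.38671875
Since 1.38671875 > 1, Kraft's inequality is NOT satisfied.
A prefix code with these lengths CANNOT exist.

Kraft sum = 1.38671875. Not satisfied.


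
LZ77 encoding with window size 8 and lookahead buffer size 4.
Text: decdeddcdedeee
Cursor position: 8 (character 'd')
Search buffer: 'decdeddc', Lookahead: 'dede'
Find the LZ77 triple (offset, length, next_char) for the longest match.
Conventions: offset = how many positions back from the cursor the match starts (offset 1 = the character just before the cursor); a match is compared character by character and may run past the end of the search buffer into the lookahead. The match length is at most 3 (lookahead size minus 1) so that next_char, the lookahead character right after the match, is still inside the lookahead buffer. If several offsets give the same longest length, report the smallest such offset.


Try each offset into the search buffer:
  offset=1 (pos 7, char 'c'): match length 0
  offset=2 (pos 6, char 'd'): match length 1
  offset=3 (pos 5, char 'd'): match length 1
  offset=4 (pos 4, char 'e'): match length 0
  offset=5 (pos 3, char 'd'): match length 3
  offset=6 (pos 2, char 'c'): match length 0
  offset=7 (pos 1, char 'e'): match length 0
  offset=8 (pos 0, char 'd'): match length 2
Longest match has length 3 at offset 5.
next_char = character at position 8 + 3 = 11 -> 'e'

Best match: offset=5, length=3 (matching 'ded' starting at position 3)
LZ77 triple: (5, 3, 'e')


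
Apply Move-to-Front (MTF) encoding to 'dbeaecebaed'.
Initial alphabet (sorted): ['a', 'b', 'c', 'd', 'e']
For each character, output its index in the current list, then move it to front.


MTF encoding:
'd': index 3 in ['a', 'b', 'c', 'd', 'e'] -> ['d', 'a', 'b', 'c', 'e']
'b': index 2 in ['d', 'a', 'b', 'c', 'e'] -> ['b', 'd', 'a', 'c', 'e']
'e': index 4 in ['b', 'd', 'a', 'c', 'e'] -> ['e', 'b', 'd', 'a', 'c']
'a': index 3 in ['e', 'b', 'd', 'a', 'c'] -> ['a', 'e', 'b', 'd', 'c']
'e': index 1 in ['a', 'e', 'b', 'd', 'c'] -> ['e', 'a', 'b', 'd', 'c']
'c': index 4 in ['e', 'a', 'b', 'd', 'c'] -> ['c', 'e', 'a', 'b', 'd']
'e': index 1 in ['c', 'e', 'a', 'b', 'd'] -> ['e', 'c', 'a', 'b', 'd']
'b': index 3 in ['e', 'c', 'a', 'b', 'd'] -> ['b', 'e', 'c', 'a', 'd']
'a': index 3 in ['b', 'e', 'c', 'a', 'd'] -> ['a', 'b', 'e', 'c', 'd']
'e': index 2 in ['a', 'b', 'e', 'c', 'd'] -> ['e', 'a', 'b', 'c', 'd']
'd': index 4 in ['e', 'a', 'b', 'c', 'd'] -> ['d', 'e', 'a', 'b', 'c']


Output: [3, 2, 4, 3, 1, 4, 1, 3, 3, 2, 4]


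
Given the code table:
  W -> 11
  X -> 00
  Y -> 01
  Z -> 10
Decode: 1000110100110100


Decoding:
10 -> Z
00 -> X
11 -> W
01 -> Y
00 -> X
11 -> W
01 -> Y
00 -> X


Result: ZXWYXWYX


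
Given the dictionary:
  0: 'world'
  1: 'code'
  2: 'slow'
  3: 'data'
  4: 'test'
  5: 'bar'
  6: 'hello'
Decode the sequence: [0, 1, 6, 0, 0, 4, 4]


Look up each index in the dictionary:
  0 -> 'world'
  1 -> 'code'
  6 -> 'hello'
  0 -> 'world'
  0 -> 'world'
  4 -> 'test'
  4 -> 'test'

Decoded: "world code hello world world test test"


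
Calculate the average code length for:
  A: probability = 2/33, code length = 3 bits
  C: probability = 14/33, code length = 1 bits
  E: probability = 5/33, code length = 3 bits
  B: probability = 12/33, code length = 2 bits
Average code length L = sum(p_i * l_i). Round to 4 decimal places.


Weighted contributions p_i * l_i:
  A: (2/33) * 3 = 6/33
  C: (14/33) * 1 = 14/33
  E: (5/33) * 3 = 15/33
  B: (12/33) * 2 = 24/33
Sum = (6 + 14 + 15 + 24)/33 = 59/33

L = 59/33 = 1.7879 bits/symbol


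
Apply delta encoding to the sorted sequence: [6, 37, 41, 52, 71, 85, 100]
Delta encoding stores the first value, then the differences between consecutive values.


First value: 6
Deltas:
  37 - 6 = 31
  41 - 37 = 4
  52 - 41 = 11
  71 - 52 = 19
  85 - 71 = 14
  100 - 85 = 15


Delta encoded: [6, 31, 4, 11, 19, 14, 15]


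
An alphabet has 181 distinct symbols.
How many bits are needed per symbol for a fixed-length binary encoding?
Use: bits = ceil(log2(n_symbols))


log2(181) = 7.4998
Bracket: 2^7 = 128 < 181 <= 2^8 = 256
So ceil(log2(181)) = 8

bits = ceil(log2(181)) = ceil(7.4998) = 8 bits


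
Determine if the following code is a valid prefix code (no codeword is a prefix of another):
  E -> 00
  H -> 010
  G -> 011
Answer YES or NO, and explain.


Checking each pair (does one codeword prefix another?):
  E='00' vs H='010': no prefix
  E='00' vs G='011': no prefix
  H='010' vs E='00': no prefix
  H='010' vs G='011': no prefix
  G='011' vs E='00': no prefix
  G='011' vs H='010': no prefix
No violation found over all pairs.

YES -- this is a valid prefix code. No codeword is a prefix of any other codeword.


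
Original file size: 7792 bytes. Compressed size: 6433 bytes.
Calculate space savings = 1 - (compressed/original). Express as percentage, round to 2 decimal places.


ratio = compressed/original = 6433/7792 = 0.82559
savings = 1 - ratio = 1 - 0.82559 = 0.17441
as a percentage: 0.17441 * 100 = 17.44%

Space savings = 1 - 6433/7792 = 17.44%


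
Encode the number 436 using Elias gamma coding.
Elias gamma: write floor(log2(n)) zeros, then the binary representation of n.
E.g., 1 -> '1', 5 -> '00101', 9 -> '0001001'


num_bits = floor(log2(436)) + 1 = 9
leading_zeros = num_bits - 1 = 8
binary(436) = 110110100

Elias gamma(436) = '00000000' + '110110100' = 00000000110110100 (17 bits)


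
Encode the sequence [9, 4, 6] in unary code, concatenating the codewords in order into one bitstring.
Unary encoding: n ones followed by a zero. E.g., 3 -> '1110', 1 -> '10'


Encode each number as n ones followed by a terminating 0:
  9 -> 1111111110 (10 bits)
  4 -> 11110 (5 bits)
  6 -> 1111110 (7 bits)
Total length = 10 + 5 + 7 = 22 bits.

Unary([9, 4, 6]) = 1111111110111101111110 (22 bits)


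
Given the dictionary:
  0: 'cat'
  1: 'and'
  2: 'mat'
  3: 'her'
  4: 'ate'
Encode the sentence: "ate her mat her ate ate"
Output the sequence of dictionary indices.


Look up each word in the dictionary:
  'ate' -> 4
  'her' -> 3
  'mat' -> 2
  'her' -> 3
  'ate' -> 4
  'ate' -> 4

Encoded: [4, 3, 2, 3, 4, 4]


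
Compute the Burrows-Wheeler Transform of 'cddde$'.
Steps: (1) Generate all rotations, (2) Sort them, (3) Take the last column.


Rotations (sorted):
  0: $cddde -> last char: e
  1: cddde$ -> last char: $
  2: ddde$c -> last char: c
  3: dde$cd -> last char: d
  4: de$cdd -> last char: d
  5: e$cddd -> last char: d


BWT = e$cddd


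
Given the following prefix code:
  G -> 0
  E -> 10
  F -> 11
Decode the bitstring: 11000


Decoding step by step:
Bits 11 -> F
Bits 0 -> G
Bits 0 -> G
Bits 0 -> G


Decoded message: FGGG


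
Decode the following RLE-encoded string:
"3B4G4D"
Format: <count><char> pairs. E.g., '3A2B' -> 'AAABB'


Expanding each <count><char> pair:
  3B -> 'BBB'
  4G -> 'GGGG'
  4D -> 'DDDD'

Decoded = BBBGGGGDDDD


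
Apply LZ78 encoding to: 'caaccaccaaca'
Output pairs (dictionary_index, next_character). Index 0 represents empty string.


LZ78 encoding steps:
Dictionary: {0: ''}
Step 1: w='' (idx 0), next='c' -> output (0, 'c'), add 'c' as idx 1
Step 2: w='' (idx 0), next='a' -> output (0, 'a'), add 'a' as idx 2
Step 3: w='a' (idx 2), next='c' -> output (2, 'c'), add 'ac' as idx 3
Step 4: w='c' (idx 1), next='a' -> output (1, 'a'), add 'ca' as idx 4
Step 5: w='c' (idx 1), next='c' -> output (1, 'c'), add 'cc' as idx 5
Step 6: w='a' (idx 2), next='a' -> output (2, 'a'), add 'aa' as idx 6
Step 7: w='ca' (idx 4), end of input -> output (4, '')


Encoded: [(0, 'c'), (0, 'a'), (2, 'c'), (1, 'a'), (1, 'c'), (2, 'a'), (4, '')]


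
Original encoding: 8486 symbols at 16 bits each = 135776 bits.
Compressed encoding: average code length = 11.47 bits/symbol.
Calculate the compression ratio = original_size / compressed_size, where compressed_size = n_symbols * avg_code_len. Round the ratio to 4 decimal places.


original_size = n_symbols * orig_bits = 8486 * 16 = 135776 bits
compressed_size = n_symbols * avg_code_len = 8486 * 11.47 = 97334.42 bits
ratio = original_size / compressed_size = 135776 / 97334.42 = 1.3949

Compression ratio = 1.3949


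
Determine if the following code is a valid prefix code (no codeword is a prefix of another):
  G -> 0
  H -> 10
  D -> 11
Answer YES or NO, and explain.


Checking each pair (does one codeword prefix another?):
  G='0' vs H='10': no prefix
  G='0' vs D='11': no prefix
  H='10' vs G='0': no prefix
  H='10' vs D='11': no prefix
  D='11' vs G='0': no prefix
  D='11' vs H='10': no prefix
No violation found over all pairs.

YES -- this is a valid prefix code. No codeword is a prefix of any other codeword.


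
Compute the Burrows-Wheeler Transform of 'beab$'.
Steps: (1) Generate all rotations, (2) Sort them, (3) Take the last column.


Rotations (sorted):
  0: $beab -> last char: b
  1: ab$be -> last char: e
  2: b$bea -> last char: a
  3: beab$ -> last char: $
  4: eab$b -> last char: b


BWT = bea$b


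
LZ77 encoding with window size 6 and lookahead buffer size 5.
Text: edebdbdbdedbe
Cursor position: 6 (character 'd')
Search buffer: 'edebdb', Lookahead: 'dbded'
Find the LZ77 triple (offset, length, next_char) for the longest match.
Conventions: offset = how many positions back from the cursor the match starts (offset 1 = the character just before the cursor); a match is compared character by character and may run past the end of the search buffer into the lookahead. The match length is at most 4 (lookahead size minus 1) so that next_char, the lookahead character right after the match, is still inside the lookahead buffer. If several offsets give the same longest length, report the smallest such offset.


Try each offset into the search buffer:
  offset=1 (pos 5, char 'b'): match length 0
  offset=2 (pos 4, char 'd'): match length 3
  offset=3 (pos 3, char 'b'): match length 0
  offset=4 (pos 2, char 'e'): match length 0
  offset=5 (pos 1, char 'd'): match length 1
  offset=6 (pos 0, char 'e'): match length 0
Longest match has length 3 at offset 2.
next_char = character at position 6 + 3 = 9 -> 'e'

Best match: offset=2, length=3 (matching 'dbd' starting at position 4)
LZ77 triple: (2, 3, 'e')


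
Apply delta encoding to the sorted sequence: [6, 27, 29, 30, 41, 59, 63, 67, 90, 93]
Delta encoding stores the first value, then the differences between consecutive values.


First value: 6
Deltas:
  27 - 6 = 21
  29 - 27 = 2
  30 - 29 = 1
  41 - 30 = 11
  59 - 41 = 18
  63 - 59 = 4
  67 - 63 = 4
  90 - 67 = 23
  93 - 90 = 3


Delta encoded: [6, 21, 2, 1, 11, 18, 4, 4, 23, 3]


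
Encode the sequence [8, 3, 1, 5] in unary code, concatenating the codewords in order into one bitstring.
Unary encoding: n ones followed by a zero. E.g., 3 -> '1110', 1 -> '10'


Encode each number as n ones followed by a terminating 0:
  8 -> 111111110 (9 bits)
  3 -> 1110 (4 bits)
  1 -> 10 (2 bits)
  5 -> 111110 (6 bits)
Total length = 9 + 4 + 2 + 6 = 21 bits.

Unary([8, 3, 1, 5]) = 111111110111010111110 (21 bits)


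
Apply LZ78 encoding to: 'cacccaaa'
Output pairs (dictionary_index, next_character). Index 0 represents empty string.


LZ78 encoding steps:
Dictionary: {0: ''}
Step 1: w='' (idx 0), next='c' -> output (0, 'c'), add 'c' as idx 1
Step 2: w='' (idx 0), next='a' -> output (0, 'a'), add 'a' as idx 2
Step 3: w='c' (idx 1), next='c' -> output (1, 'c'), add 'cc' as idx 3
Step 4: w='c' (idx 1), next='a' -> output (1, 'a'), add 'ca' as idx 4
Step 5: w='a' (idx 2), next='a' -> output (2, 'a'), add 'aa' as idx 5


Encoded: [(0, 'c'), (0, 'a'), (1, 'c'), (1, 'a'), (2, 'a')]


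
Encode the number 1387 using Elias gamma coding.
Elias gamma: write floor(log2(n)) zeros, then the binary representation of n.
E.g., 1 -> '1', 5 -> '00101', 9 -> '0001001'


num_bits = floor(log2(1387)) + 1 = 11
leading_zeros = num_bits - 1 = 10
binary(1387) = 10101101011

Elias gamma(1387) = '0000000000' + '10101101011' = 000000000010101101011 (21 bits)


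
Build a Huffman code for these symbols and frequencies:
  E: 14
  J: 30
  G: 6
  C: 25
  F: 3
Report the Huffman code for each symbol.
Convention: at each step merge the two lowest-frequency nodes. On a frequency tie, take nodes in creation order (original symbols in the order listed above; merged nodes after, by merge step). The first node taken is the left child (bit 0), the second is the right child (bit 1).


Huffman tree construction:
Step 1: Merge F(3) + G(6) = 9
Step 2: Merge (F+G)(9) + E(14) = 23
Step 3: Merge ((F+G)+E)(23) + C(25) = 48
Step 4: Merge J(30) + (((F+G)+E)+C)(48) = 78
Read each symbol's code off the tree from the root (left child = 0, right child = 1).

Codes:
  E: 101 (length 3)
  J: 0 (length 1)
  G: 1001 (length 4)
  C: 11 (length 2)
  F: 1000 (length 4)
Average code length: 158/78 = 2.0256 bits/symbol


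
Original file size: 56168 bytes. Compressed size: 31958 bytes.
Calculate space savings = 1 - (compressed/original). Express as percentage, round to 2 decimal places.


ratio = compressed/original = 31958/56168 = 0.568972
savings = 1 - ratio = 1 - 0.568972 = 0.431028
as a percentage: 0.431028 * 100 = 43.1%

Space savings = 1 - 31958/56168 = 43.1%


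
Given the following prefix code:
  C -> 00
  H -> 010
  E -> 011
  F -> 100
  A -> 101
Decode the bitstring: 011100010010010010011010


Decoding step by step:
Bits 011 -> E
Bits 100 -> F
Bits 010 -> H
Bits 010 -> H
Bits 010 -> H
Bits 010 -> H
Bits 011 -> E
Bits 010 -> H


Decoded message: EFHHHHEH


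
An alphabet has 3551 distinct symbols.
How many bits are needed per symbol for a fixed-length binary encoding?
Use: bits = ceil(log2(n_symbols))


log2(3551) = 11.794
Bracket: 2^11 = 2048 < 3551 <= 2^12 = 4096
So ceil(log2(3551)) = 12

bits = ceil(log2(3551)) = ceil(11.794) = 12 bits


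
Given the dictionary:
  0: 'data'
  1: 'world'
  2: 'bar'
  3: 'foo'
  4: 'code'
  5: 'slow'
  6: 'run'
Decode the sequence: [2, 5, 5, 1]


Look up each index in the dictionary:
  2 -> 'bar'
  5 -> 'slow'
  5 -> 'slow'
  1 -> 'world'

Decoded: "bar slow slow world"


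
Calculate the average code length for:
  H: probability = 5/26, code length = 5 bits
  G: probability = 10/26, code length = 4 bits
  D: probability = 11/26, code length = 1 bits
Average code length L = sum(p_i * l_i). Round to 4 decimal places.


Weighted contributions p_i * l_i:
  H: (5/26) * 5 = 25/26
  G: (10/26) * 4 = 40/26
  D: (11/26) * 1 = 11/26
Sum = (25 + 40 + 11)/26 = 76/26

L = 76/26 = 2.9231 bits/symbol


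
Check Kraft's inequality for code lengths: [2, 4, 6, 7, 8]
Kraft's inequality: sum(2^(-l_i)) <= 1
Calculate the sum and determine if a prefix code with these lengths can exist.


Sum = 2^(-2) + 2^(-4) + 2^(-6) + 2^(-7) + 2^(-8)
    = 0.25 + 0.0625 + 0.015625 + 0.0078125 + 0.00390625
    = 87/256 = 0.33984375
Since 0.33984375 <= 1, Kraft's inequality IS satisfied.
A prefix code with these lengths CAN exist.

Kraft sum = 0.33984375. Satisfied.


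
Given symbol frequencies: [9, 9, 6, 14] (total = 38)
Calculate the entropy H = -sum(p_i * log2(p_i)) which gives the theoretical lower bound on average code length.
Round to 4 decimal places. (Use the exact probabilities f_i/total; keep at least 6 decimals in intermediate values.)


Per-symbol terms -p_i * log2(p_i) with p_i = f_i/38:
  p = 9/38 = 0.236842: log2(p) = -2.078003, -p*log2(p) = 0.492158
  p = 9/38 = 0.236842: log2(p) = -2.078003, -p*log2(p) = 0.492158
  p = 6/38 = 0.157895: log2(p) = -2.662965, -p*log2(p) = 0.420468
  p = 14/38 = 0.368421: log2(p) = -1.440573, -p*log2(p) = 0.530737
H = 0.492158 + 0.492158 + 0.420468 + 0.530737 = 1.935521

H = 1.9355 bits/symbol


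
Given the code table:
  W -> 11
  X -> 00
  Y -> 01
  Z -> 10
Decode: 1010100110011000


Decoding:
10 -> Z
10 -> Z
10 -> Z
01 -> Y
10 -> Z
01 -> Y
10 -> Z
00 -> X


Result: ZZZYZYZX


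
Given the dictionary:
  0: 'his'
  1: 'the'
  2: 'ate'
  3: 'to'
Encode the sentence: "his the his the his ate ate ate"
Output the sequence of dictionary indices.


Look up each word in the dictionary:
  'his' -> 0
  'the' -> 1
  'his' -> 0
  'the' -> 1
  'his' -> 0
  'ate' -> 2
  'ate' -> 2
  'ate' -> 2

Encoded: [0, 1, 0, 1, 0, 2, 2, 2]


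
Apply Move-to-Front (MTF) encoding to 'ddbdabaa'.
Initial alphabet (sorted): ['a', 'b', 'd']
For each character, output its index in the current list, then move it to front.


MTF encoding:
'd': index 2 in ['a', 'b', 'd'] -> ['d', 'a', 'b']
'd': index 0 in ['d', 'a', 'b'] -> ['d', 'a', 'b']
'b': index 2 in ['d', 'a', 'b'] -> ['b', 'd', 'a']
'd': index 1 in ['b', 'd', 'a'] -> ['d', 'b', 'a']
'a': index 2 in ['d', 'b', 'a'] -> ['a', 'd', 'b']
'b': index 2 in ['a', 'd', 'b'] -> ['b', 'a', 'd']
'a': index 1 in ['b', 'a', 'd'] -> ['a', 'b', 'd']
'a': index 0 in ['a', 'b', 'd'] -> ['a', 'b', 'd']


Output: [2, 0, 2, 1, 2, 2, 1, 0]


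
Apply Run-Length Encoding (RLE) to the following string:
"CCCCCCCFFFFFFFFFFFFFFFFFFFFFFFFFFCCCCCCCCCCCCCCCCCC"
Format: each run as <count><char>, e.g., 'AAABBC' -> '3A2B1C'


Scanning runs left to right:
  i=0: run of 'C' x 7 -> '7C'
  i=7: run of 'F' x 26 -> '26F'
  i=33: run of 'C' x 18 -> '18C'

RLE = 7C26F18C


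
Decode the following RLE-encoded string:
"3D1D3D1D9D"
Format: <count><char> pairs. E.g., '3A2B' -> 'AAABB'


Expanding each <count><char> pair:
  3D -> 'DDD'
  1D -> 'D'
  3D -> 'DDD'
  1D -> 'D'
  9D -> 'DDDDDDDDD'

Decoded = DDDDDDDDDDDDDDDDD


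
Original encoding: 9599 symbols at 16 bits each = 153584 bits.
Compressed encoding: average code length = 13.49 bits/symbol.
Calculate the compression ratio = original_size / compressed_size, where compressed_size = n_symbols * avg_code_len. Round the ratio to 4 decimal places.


original_size = n_symbols * orig_bits = 9599 * 16 = 153584 bits
compressed_size = n_symbols * avg_code_len = 9599 * 13.49 = 129490.51 bits
ratio = original_size / compressed_size = 153584 / 129490.51 = 1.1861

Compression ratio = 1.1861


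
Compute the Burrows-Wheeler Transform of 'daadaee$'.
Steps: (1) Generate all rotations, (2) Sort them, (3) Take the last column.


Rotations (sorted):
  0: $daadaee -> last char: e
  1: aadaee$d -> last char: d
  2: adaee$da -> last char: a
  3: aee$daad -> last char: d
  4: daadaee$ -> last char: $
  5: daee$daa -> last char: a
  6: e$daadae -> last char: e
  7: ee$daada -> last char: a


BWT = edad$aea


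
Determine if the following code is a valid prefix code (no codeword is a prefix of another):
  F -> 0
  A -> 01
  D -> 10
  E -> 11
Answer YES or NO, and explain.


Checking each pair (does one codeword prefix another?):
  F='0' vs A='01': prefix -- VIOLATION

NO -- this is NOT a valid prefix code. F (0) is a prefix of A (01).


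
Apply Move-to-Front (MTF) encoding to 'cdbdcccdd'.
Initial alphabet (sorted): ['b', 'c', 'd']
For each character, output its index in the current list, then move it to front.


MTF encoding:
'c': index 1 in ['b', 'c', 'd'] -> ['c', 'b', 'd']
'd': index 2 in ['c', 'b', 'd'] -> ['d', 'c', 'b']
'b': index 2 in ['d', 'c', 'b'] -> ['b', 'd', 'c']
'd': index 1 in ['b', 'd', 'c'] -> ['d', 'b', 'c']
'c': index 2 in ['d', 'b', 'c'] -> ['c', 'd', 'b']
'c': index 0 in ['c', 'd', 'b'] -> ['c', 'd', 'b']
'c': index 0 in ['c', 'd', 'b'] -> ['c', 'd', 'b']
'd': index 1 in ['c', 'd', 'b'] -> ['d', 'c', 'b']
'd': index 0 in ['d', 'c', 'b'] -> ['d', 'c', 'b']


Output: [1, 2, 2, 1, 2, 0, 0, 1, 0]


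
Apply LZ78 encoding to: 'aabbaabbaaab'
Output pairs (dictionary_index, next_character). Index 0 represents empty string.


LZ78 encoding steps:
Dictionary: {0: ''}
Step 1: w='' (idx 0), next='a' -> output (0, 'a'), add 'a' as idx 1
Step 2: w='a' (idx 1), next='b' -> output (1, 'b'), add 'ab' as idx 2
Step 3: w='' (idx 0), next='b' -> output (0, 'b'), add 'b' as idx 3
Step 4: w='a' (idx 1), next='a' -> output (1, 'a'), add 'aa' as idx 4
Step 5: w='b' (idx 3), next='b' -> output (3, 'b'), add 'bb' as idx 5
Step 6: w='aa' (idx 4), next='a' -> output (4, 'a'), add 'aaa' as idx 6
Step 7: w='b' (idx 3), end of input -> output (3, '')


Encoded: [(0, 'a'), (1, 'b'), (0, 'b'), (1, 'a'), (3, 'b'), (4, 'a'), (3, '')]


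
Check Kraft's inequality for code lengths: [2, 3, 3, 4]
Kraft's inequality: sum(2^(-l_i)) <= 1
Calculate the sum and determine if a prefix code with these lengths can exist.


Sum = 2^(-2) + 2^(-3) + 2^(-3) + 2^(-4)
    = 0.25 + 0.125 + 0.125 + 0.0625
    = 9/16 = 0.5625
Since 0.5625 <= 1, Kraft's inequality IS satisfied.
A prefix code with these lengths CAN exist.

Kraft sum = 0.5625. Satisfied.


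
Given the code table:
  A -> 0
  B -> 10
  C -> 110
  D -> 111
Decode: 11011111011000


Decoding:
110 -> C
111 -> D
110 -> C
110 -> C
0 -> A
0 -> A


Result: CDCCAA


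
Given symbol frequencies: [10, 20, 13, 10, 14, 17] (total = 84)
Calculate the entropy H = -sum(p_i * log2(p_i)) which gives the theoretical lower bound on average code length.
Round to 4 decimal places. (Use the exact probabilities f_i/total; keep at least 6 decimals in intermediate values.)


Per-symbol terms -p_i * log2(p_i) with p_i = f_i/84:
  p = 10/84 = 0.119048: log2(p) = -3.070389, -p*log2(p) = 0.365523
  p = 20/84 = 0.238095: log2(p) = -2.070389, -p*log2(p) = 0.492950
  p = 13/84 = 0.154762: log2(p) = -2.691878, -p*log2(p) = 0.416600
  p = 10/84 = 0.119048: log2(p) = -3.070389, -p*log2(p) = 0.365523
  p = 14/84 = 0.166667: log2(p) = -2.584963, -p*log2(p) = 0.430827
  p = 17/84 = 0.202381: log2(p) = -2.304855, -p*log2(p) = 0.466459
H = 0.365523 + 0.492950 + 0.416600 + 0.365523 + 0.430827 + 0.466459 = 2.537882

H = 2.5379 bits/symbol


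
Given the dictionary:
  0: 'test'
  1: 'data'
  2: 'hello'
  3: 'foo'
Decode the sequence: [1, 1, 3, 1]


Look up each index in the dictionary:
  1 -> 'data'
  1 -> 'data'
  3 -> 'foo'
  1 -> 'data'

Decoded: "data data foo data"


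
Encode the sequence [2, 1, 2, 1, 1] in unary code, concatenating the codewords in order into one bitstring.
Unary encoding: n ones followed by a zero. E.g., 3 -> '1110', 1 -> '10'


Encode each number as n ones followed by a terminating 0:
  2 -> 110 (3 bits)
  1 -> 10 (2 bits)
  2 -> 110 (3 bits)
  1 -> 10 (2 bits)
  1 -> 10 (2 bits)
Total length = 3 + 2 + 3 + 2 + 2 = 12 bits.

Unary([2, 1, 2, 1, 1]) = 110101101010 (12 bits)


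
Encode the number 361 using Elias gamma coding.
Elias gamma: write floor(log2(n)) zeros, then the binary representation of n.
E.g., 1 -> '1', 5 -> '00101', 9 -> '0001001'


num_bits = floor(log2(361)) + 1 = 9
leading_zeros = num_bits - 1 = 8
binary(361) = 101101001

Elias gamma(361) = '00000000' + '101101001' = 00000000101101001 (17 bits)


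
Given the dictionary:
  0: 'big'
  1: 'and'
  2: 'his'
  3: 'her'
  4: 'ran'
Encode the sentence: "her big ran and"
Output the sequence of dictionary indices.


Look up each word in the dictionary:
  'her' -> 3
  'big' -> 0
  'ran' -> 4
  'and' -> 1

Encoded: [3, 0, 4, 1]


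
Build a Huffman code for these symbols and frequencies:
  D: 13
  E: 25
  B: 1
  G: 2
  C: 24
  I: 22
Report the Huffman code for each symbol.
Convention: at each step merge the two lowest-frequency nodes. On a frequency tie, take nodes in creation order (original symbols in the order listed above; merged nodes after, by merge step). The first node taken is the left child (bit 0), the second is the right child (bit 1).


Huffman tree construction:
Step 1: Merge B(1) + G(2) = 3
Step 2: Merge (B+G)(3) + D(13) = 16
Step 3: Merge ((B+G)+D)(16) + I(22) = 38
Step 4: Merge C(24) + E(25) = 49
Step 5: Merge (((B+G)+D)+I)(38) + (C+E)(49) = 87
Read each symbol's code off the tree from the root (left child = 0, right child = 1).

Codes:
  D: 001 (length 3)
  E: 11 (length 2)
  B: 0000 (length 4)
  G: 0001 (length 4)
  C: 10 (length 2)
  I: 01 (length 2)
Average code length: 193/87 = 2.2184 bits/symbol


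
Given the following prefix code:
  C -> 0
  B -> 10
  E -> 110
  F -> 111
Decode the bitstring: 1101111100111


Decoding step by step:
Bits 110 -> E
Bits 111 -> F
Bits 110 -> E
Bits 0 -> C
Bits 111 -> F


Decoded message: EFECF


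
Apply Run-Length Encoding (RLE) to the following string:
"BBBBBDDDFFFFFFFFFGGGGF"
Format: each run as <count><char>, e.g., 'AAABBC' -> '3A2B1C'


Scanning runs left to right:
  i=0: run of 'B' x 5 -> '5B'
  i=5: run of 'D' x 3 -> '3D'
  i=8: run of 'F' x 9 -> '9F'
  i=17: run of 'G' x 4 -> '4G'
  i=21: run of 'F' x 1 -> '1F'

RLE = 5B3D9F4G1F


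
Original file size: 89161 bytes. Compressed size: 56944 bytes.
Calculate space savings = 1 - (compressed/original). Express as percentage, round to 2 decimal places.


ratio = compressed/original = 56944/89161 = 0.638665
savings = 1 - ratio = 1 - 0.638665 = 0.361335
as a percentage: 0.361335 * 100 = 36.13%

Space savings = 1 - 56944/89161 = 36.13%


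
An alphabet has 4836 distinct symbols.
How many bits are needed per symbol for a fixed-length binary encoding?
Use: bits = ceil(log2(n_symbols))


log2(4836) = 12.2396
Bracket: 2^12 = 4096 < 4836 <= 2^13 = 8192
So ceil(log2(4836)) = 13

bits = ceil(log2(4836)) = ceil(12.2396) = 13 bits


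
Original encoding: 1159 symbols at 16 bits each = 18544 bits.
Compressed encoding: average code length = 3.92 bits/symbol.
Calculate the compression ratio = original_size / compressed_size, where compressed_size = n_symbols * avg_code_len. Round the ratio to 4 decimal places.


original_size = n_symbols * orig_bits = 1159 * 16 = 18544 bits
compressed_size = n_symbols * avg_code_len = 1159 * 3.92 = 4543.28 bits
ratio = original_size / compressed_size = 18544 / 4543.28 = 4.0816

Compression ratio = 4.0816


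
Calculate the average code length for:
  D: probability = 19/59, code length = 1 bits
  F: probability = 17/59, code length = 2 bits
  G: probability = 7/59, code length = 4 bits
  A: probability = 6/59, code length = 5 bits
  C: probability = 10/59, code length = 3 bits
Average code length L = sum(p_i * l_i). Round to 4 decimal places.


Weighted contributions p_i * l_i:
  D: (19/59) * 1 = 19/59
  F: (17/59) * 2 = 34/59
  G: (7/59) * 4 = 28/59
  A: (6/59) * 5 = 30/59
  C: (10/59) * 3 = 30/59
Sum = (19 + 34 + 28 + 30 + 30)/59 = 141/59

L = 141/59 = 2.3898 bits/symbol


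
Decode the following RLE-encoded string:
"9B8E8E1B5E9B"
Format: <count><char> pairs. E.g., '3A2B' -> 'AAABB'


Expanding each <count><char> pair:
  9B -> 'BBBBBBBBB'
  8E -> 'EEEEEEEE'
  8E -> 'EEEEEEEE'
  1B -> 'B'
  5E -> 'EEEEE'
  9B -> 'BBBBBBBBB'

Decoded = BBBBBBBBBEEEEEEEEEEEEEEEEBEEEEEBBBBBBBBB


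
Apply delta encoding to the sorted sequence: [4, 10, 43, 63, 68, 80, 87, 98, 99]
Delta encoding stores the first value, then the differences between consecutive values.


First value: 4
Deltas:
  10 - 4 = 6
  43 - 10 = 33
  63 - 43 = 20
  68 - 63 = 5
  80 - 68 = 12
  87 - 80 = 7
  98 - 87 = 11
  99 - 98 = 1


Delta encoded: [4, 6, 33, 20, 5, 12, 7, 11, 1]


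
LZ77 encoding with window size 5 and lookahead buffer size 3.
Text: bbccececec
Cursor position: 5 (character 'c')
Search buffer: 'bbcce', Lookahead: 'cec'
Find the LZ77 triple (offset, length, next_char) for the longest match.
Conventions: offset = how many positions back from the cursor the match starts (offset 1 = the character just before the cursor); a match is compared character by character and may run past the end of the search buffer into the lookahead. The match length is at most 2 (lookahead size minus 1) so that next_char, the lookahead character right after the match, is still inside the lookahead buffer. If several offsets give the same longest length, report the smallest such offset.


Try each offset into the search buffer:
  offset=1 (pos 4, char 'e'): match length 0
  offset=2 (pos 3, char 'c'): match length 2
  offset=3 (pos 2, char 'c'): match length 1
  offset=4 (pos 1, char 'b'): match length 0
  offset=5 (pos 0, char 'b'): match length 0
Longest match has length 2 at offset 2.
next_char = character at position 5 + 2 = 7 -> 'c'

Best match: offset=2, length=2 (matching 'ce' starting at position 3)
LZ77 triple: (2, 2, 'c')
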